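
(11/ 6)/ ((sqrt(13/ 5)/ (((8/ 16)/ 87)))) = 11 * sqrt(65)/ 13572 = 0.01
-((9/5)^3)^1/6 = -243/250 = -0.97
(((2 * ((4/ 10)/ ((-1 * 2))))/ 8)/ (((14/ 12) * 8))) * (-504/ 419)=27/ 4190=0.01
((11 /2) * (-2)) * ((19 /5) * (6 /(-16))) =627 /40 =15.68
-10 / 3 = -3.33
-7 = -7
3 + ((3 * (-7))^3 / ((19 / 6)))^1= -55509 / 19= -2921.53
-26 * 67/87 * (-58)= 3484/3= 1161.33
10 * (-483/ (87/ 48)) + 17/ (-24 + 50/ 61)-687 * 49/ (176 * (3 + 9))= -38705069699/ 14434112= -2681.50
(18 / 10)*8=72 / 5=14.40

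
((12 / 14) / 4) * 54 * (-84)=-972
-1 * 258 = -258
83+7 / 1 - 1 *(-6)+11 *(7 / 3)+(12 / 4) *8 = 437 / 3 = 145.67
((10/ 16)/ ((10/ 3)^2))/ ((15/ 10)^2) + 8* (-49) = -15679/ 40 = -391.98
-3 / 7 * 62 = -186 / 7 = -26.57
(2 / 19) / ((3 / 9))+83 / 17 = 1679 / 323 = 5.20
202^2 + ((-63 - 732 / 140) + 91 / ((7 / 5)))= 40800.77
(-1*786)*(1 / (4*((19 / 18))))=-3537 / 19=-186.16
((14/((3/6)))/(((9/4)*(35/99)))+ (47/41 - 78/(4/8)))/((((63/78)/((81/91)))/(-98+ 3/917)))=119029474458/9211265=12922.16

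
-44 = -44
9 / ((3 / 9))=27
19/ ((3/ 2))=38/ 3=12.67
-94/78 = -47/39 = -1.21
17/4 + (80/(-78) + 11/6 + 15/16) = 6.00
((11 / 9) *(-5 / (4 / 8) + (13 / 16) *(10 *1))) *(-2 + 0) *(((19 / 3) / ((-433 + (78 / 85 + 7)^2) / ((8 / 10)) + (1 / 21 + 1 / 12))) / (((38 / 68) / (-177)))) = 1115987950 / 56169521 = 19.87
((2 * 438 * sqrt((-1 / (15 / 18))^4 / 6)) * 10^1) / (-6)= -1752 * sqrt(6) / 5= -858.30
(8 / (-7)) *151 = -1208 / 7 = -172.57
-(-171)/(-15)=-57/5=-11.40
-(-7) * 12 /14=6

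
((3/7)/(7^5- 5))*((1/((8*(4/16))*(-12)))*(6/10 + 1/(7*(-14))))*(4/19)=-289/2189972680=-0.00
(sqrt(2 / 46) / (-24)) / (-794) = sqrt(23) / 438288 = 0.00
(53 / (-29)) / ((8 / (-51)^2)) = -137853 / 232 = -594.19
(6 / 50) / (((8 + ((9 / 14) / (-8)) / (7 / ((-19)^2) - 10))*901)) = 403536 / 24263456975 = 0.00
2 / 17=0.12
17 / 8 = 2.12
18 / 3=6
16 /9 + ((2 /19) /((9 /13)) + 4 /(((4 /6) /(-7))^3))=-527657 /114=-4628.57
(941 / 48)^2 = 885481 / 2304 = 384.32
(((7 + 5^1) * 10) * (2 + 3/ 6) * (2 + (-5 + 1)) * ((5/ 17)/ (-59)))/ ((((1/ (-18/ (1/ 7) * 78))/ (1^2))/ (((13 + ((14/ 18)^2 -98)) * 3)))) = 7464912000/ 1003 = 7442584.25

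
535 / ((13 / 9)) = 4815 / 13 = 370.38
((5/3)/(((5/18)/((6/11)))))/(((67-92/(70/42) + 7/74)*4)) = 370/5379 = 0.07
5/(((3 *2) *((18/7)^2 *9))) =245/17496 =0.01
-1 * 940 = -940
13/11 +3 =46/11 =4.18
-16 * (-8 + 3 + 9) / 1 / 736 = -2 / 23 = -0.09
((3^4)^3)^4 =79766443076872509863361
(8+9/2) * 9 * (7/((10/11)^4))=922383/800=1152.98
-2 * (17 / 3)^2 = -578 / 9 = -64.22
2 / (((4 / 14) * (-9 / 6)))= -14 / 3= -4.67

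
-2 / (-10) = 1 / 5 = 0.20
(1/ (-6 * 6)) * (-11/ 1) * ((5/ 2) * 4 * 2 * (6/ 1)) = 110/ 3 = 36.67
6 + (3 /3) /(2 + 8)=61 /10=6.10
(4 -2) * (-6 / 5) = -12 / 5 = -2.40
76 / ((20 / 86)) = 1634 / 5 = 326.80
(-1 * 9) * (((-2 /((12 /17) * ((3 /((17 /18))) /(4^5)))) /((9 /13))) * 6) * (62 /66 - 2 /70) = 64890.50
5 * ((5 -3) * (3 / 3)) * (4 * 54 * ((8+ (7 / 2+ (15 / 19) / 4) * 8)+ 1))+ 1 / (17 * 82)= 2207092339 / 26486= 83330.53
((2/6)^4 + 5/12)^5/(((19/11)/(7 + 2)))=570777291689/7537653033984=0.08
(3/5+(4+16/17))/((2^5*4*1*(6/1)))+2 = 2.01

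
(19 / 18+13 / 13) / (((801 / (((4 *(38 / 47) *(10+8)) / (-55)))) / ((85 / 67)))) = -95608 / 27745839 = -0.00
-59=-59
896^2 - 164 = 802652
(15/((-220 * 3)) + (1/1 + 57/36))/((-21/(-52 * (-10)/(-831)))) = 43940/575883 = 0.08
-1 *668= -668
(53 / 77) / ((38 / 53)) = 2809 / 2926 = 0.96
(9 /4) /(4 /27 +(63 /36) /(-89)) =21627 /1235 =17.51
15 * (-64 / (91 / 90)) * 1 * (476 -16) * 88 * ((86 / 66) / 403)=-4557312000 / 36673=-124268.86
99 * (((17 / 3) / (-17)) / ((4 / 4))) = -33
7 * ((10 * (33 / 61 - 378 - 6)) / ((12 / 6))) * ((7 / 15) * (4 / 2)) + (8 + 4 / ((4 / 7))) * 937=93249 / 61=1528.67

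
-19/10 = -1.90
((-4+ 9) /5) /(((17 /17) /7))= 7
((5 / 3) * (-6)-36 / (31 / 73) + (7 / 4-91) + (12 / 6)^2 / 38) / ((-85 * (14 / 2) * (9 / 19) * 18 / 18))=25489 / 39060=0.65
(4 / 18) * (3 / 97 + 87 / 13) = 1884 / 1261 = 1.49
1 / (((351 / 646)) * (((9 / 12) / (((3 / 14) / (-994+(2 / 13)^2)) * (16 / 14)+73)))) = 258774501704 / 1444561209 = 179.14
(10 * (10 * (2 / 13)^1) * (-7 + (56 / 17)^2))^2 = 49550760000 / 14115049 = 3510.49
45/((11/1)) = 45/11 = 4.09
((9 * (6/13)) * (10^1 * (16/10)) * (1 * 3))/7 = 2592/91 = 28.48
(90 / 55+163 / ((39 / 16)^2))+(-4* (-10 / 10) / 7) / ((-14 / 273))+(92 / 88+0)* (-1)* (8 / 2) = 1609922 / 117117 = 13.75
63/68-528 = -35841/68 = -527.07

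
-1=-1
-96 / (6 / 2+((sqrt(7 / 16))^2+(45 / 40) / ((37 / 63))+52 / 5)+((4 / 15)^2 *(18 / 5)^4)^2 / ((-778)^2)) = -699859625000000000 / 114844604095529091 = -6.09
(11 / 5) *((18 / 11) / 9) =2 / 5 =0.40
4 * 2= 8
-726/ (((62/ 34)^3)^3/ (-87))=7490247455303514/ 26439622160671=283.30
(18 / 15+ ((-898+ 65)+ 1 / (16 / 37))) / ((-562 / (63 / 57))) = 1393539 / 854240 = 1.63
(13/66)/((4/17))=221/264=0.84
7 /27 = 0.26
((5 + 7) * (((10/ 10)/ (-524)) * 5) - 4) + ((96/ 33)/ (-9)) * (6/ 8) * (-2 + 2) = -4.11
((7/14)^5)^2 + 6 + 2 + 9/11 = 99339/11264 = 8.82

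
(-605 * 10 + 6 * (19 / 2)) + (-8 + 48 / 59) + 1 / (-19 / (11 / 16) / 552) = -13497199 / 2242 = -6020.16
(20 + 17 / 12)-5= 197 / 12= 16.42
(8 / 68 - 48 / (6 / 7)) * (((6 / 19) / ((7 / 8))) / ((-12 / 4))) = 800 / 119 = 6.72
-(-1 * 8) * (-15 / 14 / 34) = -30 / 119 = -0.25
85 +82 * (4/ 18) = 929/ 9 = 103.22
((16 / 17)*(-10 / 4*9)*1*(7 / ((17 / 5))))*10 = -126000 / 289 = -435.99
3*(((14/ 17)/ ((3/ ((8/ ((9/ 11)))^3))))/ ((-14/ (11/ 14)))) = -3748096/ 86751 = -43.21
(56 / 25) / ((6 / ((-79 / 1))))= -2212 / 75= -29.49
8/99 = 0.08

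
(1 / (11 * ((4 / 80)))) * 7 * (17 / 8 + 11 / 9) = 8435 / 198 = 42.60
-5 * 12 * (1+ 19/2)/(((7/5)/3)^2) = -20250/7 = -2892.86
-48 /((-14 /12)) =288 /7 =41.14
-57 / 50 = -1.14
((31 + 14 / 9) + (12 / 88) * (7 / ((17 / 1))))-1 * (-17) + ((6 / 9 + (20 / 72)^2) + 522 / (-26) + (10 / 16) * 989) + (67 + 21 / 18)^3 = 249996689311 / 787644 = 317398.07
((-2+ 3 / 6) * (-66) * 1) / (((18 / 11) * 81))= 121 / 162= 0.75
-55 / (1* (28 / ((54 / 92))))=-1485 / 1288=-1.15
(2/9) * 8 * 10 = 160/9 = 17.78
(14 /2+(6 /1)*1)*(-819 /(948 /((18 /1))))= -31941 /158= -202.16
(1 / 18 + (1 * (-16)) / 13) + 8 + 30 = 8617 / 234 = 36.82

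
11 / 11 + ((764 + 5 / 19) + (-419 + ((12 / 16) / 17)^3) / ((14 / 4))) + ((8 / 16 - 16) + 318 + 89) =21684410353 / 20909728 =1037.05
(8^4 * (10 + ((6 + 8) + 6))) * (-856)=-105185280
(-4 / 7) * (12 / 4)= -12 / 7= -1.71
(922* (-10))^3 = -783777448000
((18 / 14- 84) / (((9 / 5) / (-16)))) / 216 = 1930 / 567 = 3.40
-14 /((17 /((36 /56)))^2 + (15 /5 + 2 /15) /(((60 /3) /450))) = -2268 /124709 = -0.02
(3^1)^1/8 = 3/8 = 0.38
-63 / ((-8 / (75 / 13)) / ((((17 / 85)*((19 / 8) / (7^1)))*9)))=23085 / 832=27.75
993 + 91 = 1084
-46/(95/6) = -276/95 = -2.91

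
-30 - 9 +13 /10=-377 /10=-37.70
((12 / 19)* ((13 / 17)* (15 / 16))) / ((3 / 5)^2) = 1.26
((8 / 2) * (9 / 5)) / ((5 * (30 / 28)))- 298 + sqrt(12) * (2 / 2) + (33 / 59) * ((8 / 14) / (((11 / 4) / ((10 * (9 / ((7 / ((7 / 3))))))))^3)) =2 * sqrt(3) + 738901214 / 6246625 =121.75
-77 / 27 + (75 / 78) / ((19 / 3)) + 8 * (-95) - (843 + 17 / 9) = -1607.59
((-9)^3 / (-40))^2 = 531441 / 1600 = 332.15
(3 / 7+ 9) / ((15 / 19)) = 418 / 35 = 11.94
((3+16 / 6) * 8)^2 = 18496 / 9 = 2055.11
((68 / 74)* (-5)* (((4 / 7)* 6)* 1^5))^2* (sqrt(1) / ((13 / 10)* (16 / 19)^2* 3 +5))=30046752000 / 940274377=31.96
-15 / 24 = -5 / 8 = -0.62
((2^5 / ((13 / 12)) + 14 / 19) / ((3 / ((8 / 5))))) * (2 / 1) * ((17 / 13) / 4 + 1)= 687976 / 16055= 42.85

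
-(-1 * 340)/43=340/43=7.91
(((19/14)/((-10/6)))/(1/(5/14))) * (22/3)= -209/98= -2.13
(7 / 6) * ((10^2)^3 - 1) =2333331 / 2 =1166665.50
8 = 8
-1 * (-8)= 8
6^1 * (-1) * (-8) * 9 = 432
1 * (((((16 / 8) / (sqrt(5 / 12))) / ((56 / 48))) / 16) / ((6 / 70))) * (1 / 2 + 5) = 11 * sqrt(15) / 4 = 10.65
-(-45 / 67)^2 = -2025 / 4489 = -0.45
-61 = -61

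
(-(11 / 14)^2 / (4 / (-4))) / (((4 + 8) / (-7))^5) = -41503 / 995328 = -0.04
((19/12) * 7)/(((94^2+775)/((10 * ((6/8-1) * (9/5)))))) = -57/10984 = -0.01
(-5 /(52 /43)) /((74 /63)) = -13545 /3848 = -3.52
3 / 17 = 0.18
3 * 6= 18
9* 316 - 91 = 2753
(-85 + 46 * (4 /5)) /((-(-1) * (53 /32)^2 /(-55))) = 2714624 /2809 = 966.40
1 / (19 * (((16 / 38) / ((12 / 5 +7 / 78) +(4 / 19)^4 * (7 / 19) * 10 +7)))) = 9171031199 / 7725428880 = 1.19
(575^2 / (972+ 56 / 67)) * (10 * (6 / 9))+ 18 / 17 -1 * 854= 234815375 / 166209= 1412.77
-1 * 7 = -7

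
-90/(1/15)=-1350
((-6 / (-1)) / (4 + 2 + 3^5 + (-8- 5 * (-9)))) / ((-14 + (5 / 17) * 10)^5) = -4259571 / 33583448065024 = -0.00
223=223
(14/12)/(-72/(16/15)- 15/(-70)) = -0.02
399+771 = 1170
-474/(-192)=79/32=2.47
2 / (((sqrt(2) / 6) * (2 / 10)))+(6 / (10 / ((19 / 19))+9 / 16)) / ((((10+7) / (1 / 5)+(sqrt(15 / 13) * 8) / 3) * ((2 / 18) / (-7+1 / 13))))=-3965760 / 9513179+124416 * sqrt(195) / 123671327+30 * sqrt(2)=42.02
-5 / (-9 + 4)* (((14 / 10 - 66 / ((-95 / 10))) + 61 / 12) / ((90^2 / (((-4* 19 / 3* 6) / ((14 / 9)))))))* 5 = -15311 / 18900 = -0.81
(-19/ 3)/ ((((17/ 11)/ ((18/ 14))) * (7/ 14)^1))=-1254/ 119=-10.54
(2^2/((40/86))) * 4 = 34.40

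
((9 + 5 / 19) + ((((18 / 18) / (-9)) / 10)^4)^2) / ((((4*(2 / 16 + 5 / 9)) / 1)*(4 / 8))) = 757622289600000019 / 111323603475000000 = 6.81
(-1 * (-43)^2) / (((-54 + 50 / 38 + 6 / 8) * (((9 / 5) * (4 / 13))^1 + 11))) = 9134060 / 2964197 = 3.08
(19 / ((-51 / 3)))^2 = 361 / 289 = 1.25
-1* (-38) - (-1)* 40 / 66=1274 / 33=38.61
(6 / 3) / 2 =1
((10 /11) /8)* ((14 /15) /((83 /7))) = 49 /5478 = 0.01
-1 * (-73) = 73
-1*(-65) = 65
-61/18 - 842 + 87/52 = -394859/468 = -843.72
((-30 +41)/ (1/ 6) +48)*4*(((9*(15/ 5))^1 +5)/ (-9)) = -4864/ 3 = -1621.33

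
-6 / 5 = -1.20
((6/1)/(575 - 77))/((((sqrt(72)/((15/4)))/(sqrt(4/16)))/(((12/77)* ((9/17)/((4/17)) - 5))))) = -15* sqrt(2)/18592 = -0.00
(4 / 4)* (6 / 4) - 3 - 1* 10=-11.50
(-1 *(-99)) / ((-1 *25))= -99 / 25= -3.96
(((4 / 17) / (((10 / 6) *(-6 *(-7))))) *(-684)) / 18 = -0.13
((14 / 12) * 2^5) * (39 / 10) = 728 / 5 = 145.60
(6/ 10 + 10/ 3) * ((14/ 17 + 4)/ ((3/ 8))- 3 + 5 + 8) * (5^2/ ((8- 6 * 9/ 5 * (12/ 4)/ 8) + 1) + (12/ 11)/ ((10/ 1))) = 15972716/ 34425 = 463.99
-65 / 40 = -13 / 8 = -1.62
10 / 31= 0.32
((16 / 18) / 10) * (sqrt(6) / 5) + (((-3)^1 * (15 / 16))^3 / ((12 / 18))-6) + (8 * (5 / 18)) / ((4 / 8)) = -2575063 / 73728 + 4 * sqrt(6) / 225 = -34.88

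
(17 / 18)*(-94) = -88.78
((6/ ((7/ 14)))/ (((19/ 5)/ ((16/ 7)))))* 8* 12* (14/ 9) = 20480/ 19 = 1077.89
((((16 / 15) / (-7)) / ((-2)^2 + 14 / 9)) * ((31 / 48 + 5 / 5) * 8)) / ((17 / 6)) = -0.13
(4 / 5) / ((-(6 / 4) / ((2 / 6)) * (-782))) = 4 / 17595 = 0.00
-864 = -864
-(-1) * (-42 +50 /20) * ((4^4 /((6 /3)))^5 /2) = -678604832768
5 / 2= 2.50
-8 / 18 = -4 / 9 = -0.44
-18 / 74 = -9 / 37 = -0.24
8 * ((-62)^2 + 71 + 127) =32336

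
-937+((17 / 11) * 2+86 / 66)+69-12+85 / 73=-2106530 / 2409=-874.44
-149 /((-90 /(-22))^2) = -8.90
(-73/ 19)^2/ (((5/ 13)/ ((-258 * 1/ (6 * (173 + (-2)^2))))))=-9.32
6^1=6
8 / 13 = 0.62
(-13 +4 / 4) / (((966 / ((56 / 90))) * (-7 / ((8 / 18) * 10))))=64 / 13041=0.00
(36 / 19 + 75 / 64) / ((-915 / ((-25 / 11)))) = 565 / 74176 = 0.01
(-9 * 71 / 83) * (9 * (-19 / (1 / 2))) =218538 / 83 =2632.99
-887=-887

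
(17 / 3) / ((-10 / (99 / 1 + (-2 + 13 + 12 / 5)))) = -4777 / 75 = -63.69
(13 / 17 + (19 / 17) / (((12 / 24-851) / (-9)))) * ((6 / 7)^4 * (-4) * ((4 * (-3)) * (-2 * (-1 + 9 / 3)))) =-22993920 / 285719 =-80.48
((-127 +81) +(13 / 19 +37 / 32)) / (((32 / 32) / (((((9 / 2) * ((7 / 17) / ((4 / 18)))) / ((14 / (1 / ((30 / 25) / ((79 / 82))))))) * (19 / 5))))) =-57268917 / 713728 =-80.24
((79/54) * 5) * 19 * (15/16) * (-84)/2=-262675/48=-5472.40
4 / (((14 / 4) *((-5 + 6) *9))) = 8 / 63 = 0.13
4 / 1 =4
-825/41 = -20.12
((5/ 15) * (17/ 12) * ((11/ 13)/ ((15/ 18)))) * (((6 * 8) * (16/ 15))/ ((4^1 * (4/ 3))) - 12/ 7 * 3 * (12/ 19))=131648/ 43225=3.05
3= 3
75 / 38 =1.97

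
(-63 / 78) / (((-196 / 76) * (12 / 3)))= 57 / 728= 0.08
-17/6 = -2.83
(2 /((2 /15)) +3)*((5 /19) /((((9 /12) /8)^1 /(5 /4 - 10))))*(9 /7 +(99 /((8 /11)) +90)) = -1910250 /19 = -100539.47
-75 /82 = -0.91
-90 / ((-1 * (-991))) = -90 / 991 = -0.09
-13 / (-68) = 13 / 68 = 0.19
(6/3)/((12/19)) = 19/6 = 3.17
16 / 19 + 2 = 54 / 19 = 2.84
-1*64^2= -4096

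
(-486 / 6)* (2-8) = 486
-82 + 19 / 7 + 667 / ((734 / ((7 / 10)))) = -4041017 / 51380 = -78.65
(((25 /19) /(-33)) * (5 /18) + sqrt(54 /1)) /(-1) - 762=-8599807 /11286 - 3 * sqrt(6)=-769.34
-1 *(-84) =84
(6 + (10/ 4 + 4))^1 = 25/ 2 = 12.50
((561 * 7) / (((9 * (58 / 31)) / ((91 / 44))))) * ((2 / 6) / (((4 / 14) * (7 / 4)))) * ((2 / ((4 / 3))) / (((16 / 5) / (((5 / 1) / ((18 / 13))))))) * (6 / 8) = 408.22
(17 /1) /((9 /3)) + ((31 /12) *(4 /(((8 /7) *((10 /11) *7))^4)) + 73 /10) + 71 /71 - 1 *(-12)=1063745957 /40960000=25.97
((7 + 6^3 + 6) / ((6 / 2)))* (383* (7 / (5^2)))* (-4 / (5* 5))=-2455796 / 1875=-1309.76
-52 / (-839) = 52 / 839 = 0.06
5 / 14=0.36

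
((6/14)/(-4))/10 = -3/280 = -0.01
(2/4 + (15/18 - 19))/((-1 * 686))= 0.03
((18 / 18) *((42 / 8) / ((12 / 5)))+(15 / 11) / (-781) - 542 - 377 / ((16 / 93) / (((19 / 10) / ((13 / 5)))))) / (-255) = 8.40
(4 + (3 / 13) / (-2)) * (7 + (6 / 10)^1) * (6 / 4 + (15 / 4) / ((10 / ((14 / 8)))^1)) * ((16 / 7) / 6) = 44137 / 1820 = 24.25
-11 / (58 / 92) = -506 / 29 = -17.45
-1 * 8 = -8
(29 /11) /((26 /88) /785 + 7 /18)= 819540 /121007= 6.77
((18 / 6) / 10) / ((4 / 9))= 27 / 40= 0.68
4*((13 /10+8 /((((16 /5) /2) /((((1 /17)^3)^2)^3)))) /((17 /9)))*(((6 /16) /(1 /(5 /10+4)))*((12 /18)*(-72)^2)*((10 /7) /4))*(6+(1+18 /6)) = 57339.83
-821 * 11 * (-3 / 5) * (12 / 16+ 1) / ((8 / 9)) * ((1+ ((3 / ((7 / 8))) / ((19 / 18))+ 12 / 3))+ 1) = 29991951 / 304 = 98657.73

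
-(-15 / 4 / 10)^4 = -81 / 4096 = -0.02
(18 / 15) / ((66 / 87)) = 87 / 55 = 1.58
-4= -4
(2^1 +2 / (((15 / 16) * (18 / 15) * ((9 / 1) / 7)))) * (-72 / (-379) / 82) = 1096 / 139851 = 0.01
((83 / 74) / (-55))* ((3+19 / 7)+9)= -8549 / 28490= -0.30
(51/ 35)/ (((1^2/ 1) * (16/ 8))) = 51/ 70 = 0.73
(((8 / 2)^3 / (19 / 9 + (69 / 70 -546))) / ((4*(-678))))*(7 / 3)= 0.00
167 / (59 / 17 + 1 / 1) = 2839 / 76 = 37.36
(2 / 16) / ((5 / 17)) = 17 / 40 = 0.42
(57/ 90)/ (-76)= -1/ 120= -0.01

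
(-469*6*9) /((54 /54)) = -25326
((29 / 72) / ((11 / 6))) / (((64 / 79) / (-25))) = -57275 / 8448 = -6.78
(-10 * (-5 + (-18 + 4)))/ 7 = 190/ 7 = 27.14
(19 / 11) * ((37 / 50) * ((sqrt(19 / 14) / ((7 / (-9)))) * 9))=-56943 * sqrt(266) / 53900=-17.23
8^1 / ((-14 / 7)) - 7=-11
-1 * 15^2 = -225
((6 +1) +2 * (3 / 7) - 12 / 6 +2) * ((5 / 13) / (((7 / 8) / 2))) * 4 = 17600 / 637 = 27.63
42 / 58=21 / 29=0.72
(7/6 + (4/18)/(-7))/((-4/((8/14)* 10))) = -715/441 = -1.62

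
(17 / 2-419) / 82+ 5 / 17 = -13137 / 2788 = -4.71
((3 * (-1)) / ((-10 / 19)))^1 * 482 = 13737 / 5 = 2747.40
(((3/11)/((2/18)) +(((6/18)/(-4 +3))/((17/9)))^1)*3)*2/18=142/187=0.76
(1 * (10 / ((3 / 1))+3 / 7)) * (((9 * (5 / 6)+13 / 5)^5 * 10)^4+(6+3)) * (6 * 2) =963950131558893791341378892326525710258079 / 17500000000000000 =55082864660508216648078790.00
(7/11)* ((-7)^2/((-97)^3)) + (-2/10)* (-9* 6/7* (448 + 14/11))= 34794743737/50197015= 693.16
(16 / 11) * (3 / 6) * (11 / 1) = 8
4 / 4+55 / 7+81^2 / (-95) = -40037 / 665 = -60.21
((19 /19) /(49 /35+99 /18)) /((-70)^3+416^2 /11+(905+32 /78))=-286 /644043217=-0.00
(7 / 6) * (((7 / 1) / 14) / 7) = 1 / 12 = 0.08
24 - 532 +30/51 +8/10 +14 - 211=-59807/85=-703.61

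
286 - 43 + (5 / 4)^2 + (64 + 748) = 16905 / 16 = 1056.56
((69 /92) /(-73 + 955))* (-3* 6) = -3 /196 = -0.02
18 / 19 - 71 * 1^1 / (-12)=1565 / 228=6.86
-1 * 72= -72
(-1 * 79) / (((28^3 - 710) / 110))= -4345 / 10621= -0.41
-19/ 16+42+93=2141/ 16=133.81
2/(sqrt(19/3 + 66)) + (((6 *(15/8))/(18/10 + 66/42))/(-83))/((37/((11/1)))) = -17325/1449512 + 2 *sqrt(651)/217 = 0.22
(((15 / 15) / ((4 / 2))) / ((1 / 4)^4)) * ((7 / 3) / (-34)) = -448 / 51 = -8.78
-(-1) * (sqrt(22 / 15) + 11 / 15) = 11 / 15 + sqrt(330) / 15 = 1.94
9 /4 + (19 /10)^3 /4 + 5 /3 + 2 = 91577 /12000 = 7.63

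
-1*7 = -7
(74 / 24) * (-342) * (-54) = 56943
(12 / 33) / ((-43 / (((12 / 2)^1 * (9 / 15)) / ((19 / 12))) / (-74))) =63936 / 44935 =1.42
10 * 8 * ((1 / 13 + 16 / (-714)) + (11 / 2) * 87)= 177677720 / 4641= 38284.36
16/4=4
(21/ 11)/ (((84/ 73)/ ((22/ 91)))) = 73/ 182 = 0.40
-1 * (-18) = 18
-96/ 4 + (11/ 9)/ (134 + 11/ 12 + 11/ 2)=-121276/ 5055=-23.99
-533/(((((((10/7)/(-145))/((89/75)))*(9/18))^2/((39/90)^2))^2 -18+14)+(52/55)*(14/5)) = 446043782800999632456782575/1132036746845769787041732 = 394.02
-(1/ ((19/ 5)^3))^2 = -15625/ 47045881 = -0.00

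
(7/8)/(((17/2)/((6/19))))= 21/646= 0.03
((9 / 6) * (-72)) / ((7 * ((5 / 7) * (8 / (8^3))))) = -6912 / 5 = -1382.40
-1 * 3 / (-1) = 3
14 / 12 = 1.17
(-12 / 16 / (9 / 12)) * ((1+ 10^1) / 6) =-11 / 6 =-1.83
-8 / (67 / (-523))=4184 / 67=62.45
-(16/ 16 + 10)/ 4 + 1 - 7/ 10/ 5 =-189/ 100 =-1.89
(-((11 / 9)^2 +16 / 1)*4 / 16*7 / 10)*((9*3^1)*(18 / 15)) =-9919 / 100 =-99.19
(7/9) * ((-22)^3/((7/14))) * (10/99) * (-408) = 18430720/27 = 682619.26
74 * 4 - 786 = -490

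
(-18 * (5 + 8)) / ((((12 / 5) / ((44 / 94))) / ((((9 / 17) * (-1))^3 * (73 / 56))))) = 114150465 / 12931016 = 8.83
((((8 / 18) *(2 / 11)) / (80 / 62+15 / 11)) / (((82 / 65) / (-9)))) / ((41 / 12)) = -19344 / 304261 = -0.06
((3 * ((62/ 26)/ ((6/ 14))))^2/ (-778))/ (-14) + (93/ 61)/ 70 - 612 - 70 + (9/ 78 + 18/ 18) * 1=-382241193199/ 561428140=-680.84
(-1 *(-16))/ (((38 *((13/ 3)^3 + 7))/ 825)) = 89100/ 22667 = 3.93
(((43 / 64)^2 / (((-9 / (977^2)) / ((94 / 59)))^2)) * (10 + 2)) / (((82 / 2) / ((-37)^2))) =5094649724255094791089 / 986487552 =5164433868350.62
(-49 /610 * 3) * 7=-1029 /610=-1.69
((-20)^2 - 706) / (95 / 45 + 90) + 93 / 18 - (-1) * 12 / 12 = 14149 / 4974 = 2.84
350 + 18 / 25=8768 / 25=350.72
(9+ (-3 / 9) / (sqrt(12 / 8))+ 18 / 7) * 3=243 / 7- sqrt(6) / 3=33.90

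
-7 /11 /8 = -7 /88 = -0.08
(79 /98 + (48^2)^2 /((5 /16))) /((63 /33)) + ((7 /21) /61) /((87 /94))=485906603885911 /54609030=8897916.77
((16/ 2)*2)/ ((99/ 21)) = 112/ 33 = 3.39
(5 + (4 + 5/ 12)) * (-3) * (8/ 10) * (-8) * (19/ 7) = 17176/ 35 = 490.74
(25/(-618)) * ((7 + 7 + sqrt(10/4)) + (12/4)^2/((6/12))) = -400/309 - 25 * sqrt(10)/1236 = -1.36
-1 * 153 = -153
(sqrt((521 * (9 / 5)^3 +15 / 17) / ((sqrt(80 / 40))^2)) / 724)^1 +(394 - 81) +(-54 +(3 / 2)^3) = sqrt(274491690) / 307700 +2099 / 8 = 262.43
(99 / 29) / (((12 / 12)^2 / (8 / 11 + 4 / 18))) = 94 / 29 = 3.24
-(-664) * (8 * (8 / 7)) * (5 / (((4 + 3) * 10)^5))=1328 / 73530625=0.00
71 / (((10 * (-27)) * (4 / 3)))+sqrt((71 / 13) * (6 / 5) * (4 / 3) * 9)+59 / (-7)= -21737 / 2520+6 * sqrt(9230) / 65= 0.24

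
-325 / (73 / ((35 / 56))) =-1625 / 584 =-2.78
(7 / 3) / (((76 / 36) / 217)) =4557 / 19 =239.84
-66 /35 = -1.89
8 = 8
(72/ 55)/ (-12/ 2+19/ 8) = -576/ 1595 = -0.36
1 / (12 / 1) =1 / 12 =0.08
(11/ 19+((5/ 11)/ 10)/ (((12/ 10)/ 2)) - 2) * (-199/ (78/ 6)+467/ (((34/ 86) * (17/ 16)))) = -1475.04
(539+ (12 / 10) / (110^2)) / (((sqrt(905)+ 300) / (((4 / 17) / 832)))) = 48914259 / 95299575800 -16304753 * sqrt(905) / 9529957580000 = 0.00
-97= -97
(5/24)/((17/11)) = 55/408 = 0.13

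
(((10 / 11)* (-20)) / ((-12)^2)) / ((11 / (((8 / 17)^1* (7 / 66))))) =-0.00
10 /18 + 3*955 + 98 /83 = 2141452 /747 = 2866.74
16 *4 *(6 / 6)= 64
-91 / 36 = -2.53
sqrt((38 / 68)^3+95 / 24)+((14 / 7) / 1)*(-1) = -2+sqrt(3106614) / 867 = 0.03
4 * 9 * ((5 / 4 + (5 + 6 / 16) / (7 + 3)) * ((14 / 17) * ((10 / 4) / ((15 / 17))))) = 3003 / 20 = 150.15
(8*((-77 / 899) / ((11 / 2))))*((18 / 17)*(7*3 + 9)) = -60480 / 15283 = -3.96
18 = 18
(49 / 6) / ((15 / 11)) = 539 / 90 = 5.99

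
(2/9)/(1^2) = 2/9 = 0.22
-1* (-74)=74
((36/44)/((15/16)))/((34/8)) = 192/935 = 0.21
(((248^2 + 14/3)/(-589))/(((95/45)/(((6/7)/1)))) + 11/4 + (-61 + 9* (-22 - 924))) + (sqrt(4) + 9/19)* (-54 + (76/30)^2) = -8732.35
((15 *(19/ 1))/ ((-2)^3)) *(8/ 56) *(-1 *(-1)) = -285/ 56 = -5.09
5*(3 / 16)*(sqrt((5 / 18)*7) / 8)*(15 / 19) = 75*sqrt(70) / 4864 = 0.13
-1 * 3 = -3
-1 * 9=-9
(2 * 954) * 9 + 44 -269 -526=16421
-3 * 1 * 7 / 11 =-21 / 11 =-1.91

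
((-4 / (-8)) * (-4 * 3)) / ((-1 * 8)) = 3 / 4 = 0.75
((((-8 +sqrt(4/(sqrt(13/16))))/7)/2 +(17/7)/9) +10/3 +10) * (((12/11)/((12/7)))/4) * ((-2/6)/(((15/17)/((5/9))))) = -13957/32076 - 17 * 13^(3/4)/23166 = -0.44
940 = 940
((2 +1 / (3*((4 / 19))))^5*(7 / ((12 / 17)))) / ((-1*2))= -17494004717 / 5971968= -2929.35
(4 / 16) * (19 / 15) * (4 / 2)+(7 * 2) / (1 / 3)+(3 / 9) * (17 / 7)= 3041 / 70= 43.44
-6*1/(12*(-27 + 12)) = 1/30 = 0.03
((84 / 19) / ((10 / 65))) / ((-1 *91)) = -6 / 19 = -0.32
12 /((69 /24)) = 96 /23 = 4.17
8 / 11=0.73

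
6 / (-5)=-6 / 5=-1.20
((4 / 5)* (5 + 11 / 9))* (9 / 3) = 224 / 15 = 14.93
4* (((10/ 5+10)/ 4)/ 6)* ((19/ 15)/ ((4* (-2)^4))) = 19/ 480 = 0.04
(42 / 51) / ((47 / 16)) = 224 / 799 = 0.28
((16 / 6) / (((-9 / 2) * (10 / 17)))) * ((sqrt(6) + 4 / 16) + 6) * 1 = -8.76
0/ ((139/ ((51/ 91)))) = 0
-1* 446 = -446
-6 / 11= -0.55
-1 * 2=-2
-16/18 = -8/9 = -0.89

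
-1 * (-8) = 8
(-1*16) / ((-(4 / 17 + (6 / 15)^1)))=680 / 27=25.19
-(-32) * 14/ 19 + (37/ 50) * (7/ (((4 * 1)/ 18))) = 89089/ 1900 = 46.89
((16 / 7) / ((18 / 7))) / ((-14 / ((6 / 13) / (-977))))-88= -23471440 / 266721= -88.00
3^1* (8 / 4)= 6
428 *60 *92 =2362560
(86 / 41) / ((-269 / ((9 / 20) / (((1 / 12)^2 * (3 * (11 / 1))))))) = -9288 / 606595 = -0.02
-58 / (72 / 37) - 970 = -999.81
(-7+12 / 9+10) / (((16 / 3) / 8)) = 13 / 2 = 6.50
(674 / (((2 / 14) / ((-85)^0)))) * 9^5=278593182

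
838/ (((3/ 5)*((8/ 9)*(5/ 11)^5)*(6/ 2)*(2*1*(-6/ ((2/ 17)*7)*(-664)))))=472362583/ 169320000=2.79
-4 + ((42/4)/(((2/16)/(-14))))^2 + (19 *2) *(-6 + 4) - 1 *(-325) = 1383221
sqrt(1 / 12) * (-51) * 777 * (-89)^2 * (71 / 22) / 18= -16245898.96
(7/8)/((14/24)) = 1.50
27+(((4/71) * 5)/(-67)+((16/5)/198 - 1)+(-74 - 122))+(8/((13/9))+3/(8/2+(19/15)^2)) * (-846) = -15762153558344/2969295615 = -5308.38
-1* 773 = -773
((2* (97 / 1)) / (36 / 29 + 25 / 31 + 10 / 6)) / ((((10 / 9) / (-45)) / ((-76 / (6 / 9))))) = 1207848753 / 5009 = 241135.71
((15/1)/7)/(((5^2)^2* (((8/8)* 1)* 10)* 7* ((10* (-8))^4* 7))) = 3/17561600000000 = 0.00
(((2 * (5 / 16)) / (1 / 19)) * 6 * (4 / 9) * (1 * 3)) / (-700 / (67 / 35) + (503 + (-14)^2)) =6365 / 22333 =0.29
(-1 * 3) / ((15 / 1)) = -1 / 5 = -0.20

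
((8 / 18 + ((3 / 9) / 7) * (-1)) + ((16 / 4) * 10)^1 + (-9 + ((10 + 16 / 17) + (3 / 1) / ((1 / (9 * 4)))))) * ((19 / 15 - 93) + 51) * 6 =-196756664 / 5355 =-36742.61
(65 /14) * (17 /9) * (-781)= -863005 /126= -6849.25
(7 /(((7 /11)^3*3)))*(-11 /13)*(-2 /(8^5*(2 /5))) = 73205 /62619648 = 0.00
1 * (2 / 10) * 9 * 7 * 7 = 441 / 5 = 88.20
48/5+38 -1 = 46.60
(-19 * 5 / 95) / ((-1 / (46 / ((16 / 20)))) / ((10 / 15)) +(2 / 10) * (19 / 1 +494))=-0.01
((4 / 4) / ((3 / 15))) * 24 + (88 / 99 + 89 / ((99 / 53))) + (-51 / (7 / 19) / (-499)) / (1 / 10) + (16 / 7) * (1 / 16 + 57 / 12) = 63043892 / 345807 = 182.31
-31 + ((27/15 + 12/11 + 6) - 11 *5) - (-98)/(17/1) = -66707/935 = -71.34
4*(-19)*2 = -152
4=4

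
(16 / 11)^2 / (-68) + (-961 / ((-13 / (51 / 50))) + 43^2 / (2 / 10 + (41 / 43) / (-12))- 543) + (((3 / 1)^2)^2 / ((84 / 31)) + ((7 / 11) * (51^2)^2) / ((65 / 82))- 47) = 5445938.67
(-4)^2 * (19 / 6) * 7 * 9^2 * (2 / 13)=57456 / 13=4419.69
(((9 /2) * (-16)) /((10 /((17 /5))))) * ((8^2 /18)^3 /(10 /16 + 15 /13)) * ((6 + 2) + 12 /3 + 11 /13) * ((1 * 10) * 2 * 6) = -23815258112 /24975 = -953563.89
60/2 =30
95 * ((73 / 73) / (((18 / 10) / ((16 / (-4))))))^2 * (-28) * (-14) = 14896000 / 81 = 183901.23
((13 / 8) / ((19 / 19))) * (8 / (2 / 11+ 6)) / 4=143 / 272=0.53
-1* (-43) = 43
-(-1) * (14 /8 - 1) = 3 /4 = 0.75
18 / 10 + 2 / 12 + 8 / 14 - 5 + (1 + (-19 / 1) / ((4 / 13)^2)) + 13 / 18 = -1015193 / 5040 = -201.43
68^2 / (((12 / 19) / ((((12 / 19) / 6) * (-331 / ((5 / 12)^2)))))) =-36733056 / 25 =-1469322.24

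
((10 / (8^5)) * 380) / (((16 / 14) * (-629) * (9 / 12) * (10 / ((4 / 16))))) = -665 / 123666432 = -0.00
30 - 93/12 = 89/4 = 22.25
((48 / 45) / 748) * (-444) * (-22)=1184 / 85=13.93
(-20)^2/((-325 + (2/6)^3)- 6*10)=-5400/5197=-1.04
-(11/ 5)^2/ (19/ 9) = -1089/ 475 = -2.29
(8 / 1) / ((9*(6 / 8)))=32 / 27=1.19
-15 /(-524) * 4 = 15 /131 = 0.11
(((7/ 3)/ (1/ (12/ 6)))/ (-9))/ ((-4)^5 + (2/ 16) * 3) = 112/ 221103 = 0.00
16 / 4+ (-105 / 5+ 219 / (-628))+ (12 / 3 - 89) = -64275 / 628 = -102.35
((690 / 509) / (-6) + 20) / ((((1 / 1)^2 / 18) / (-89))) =-16124130 / 509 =-31678.06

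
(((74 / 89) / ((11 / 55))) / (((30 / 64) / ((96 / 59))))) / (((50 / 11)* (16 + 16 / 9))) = 117216 / 656375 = 0.18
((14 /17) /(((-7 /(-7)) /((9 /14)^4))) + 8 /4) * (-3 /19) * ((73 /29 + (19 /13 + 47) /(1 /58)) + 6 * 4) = -958.99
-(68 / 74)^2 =-1156 / 1369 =-0.84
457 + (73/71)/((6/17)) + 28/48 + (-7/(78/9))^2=5533325/11999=461.15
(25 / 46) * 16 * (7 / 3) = 1400 / 69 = 20.29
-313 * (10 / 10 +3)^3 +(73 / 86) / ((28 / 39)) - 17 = -48275145 / 2408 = -20047.82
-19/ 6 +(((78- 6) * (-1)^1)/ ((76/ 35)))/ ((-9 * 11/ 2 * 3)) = -3691/ 1254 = -2.94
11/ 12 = 0.92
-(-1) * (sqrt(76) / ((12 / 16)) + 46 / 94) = 23 / 47 + 8 * sqrt(19) / 3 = 12.11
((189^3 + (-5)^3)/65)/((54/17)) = 57384724/1755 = 32697.85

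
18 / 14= 9 / 7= 1.29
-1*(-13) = 13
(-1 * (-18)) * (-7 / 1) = -126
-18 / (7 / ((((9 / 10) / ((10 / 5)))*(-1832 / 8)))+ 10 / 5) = -18549 / 1991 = -9.32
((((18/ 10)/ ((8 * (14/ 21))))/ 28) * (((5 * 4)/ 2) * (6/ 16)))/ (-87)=-27/ 51968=-0.00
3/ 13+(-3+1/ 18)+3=67/ 234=0.29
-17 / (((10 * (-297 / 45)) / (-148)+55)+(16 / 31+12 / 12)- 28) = -38998 / 66439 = -0.59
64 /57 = 1.12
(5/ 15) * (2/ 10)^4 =1/ 1875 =0.00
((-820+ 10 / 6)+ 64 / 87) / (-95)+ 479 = 4030066 / 8265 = 487.61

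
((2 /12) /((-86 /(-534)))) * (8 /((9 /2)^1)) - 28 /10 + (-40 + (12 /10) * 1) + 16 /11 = -38.31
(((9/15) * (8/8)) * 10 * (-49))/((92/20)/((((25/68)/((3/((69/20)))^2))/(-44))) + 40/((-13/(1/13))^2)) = 160941235/227877932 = 0.71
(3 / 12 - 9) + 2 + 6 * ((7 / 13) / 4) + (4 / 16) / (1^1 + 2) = -457 / 78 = -5.86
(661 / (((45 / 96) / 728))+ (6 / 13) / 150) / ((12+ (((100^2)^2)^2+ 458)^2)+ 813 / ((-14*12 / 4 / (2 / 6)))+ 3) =14012777002 / 1365000000000125034000000002863395275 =0.00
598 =598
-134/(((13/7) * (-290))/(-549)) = -257481/1885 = -136.59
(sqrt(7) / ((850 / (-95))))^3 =-48013 * sqrt(7) / 4913000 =-0.03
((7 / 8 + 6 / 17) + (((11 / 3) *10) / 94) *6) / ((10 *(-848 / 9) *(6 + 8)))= -205281 / 758858240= -0.00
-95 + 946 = 851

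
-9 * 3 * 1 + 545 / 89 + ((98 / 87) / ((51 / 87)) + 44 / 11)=-67880 / 4539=-14.95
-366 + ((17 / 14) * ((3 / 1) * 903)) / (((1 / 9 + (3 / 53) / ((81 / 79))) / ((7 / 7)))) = 543549 / 28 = 19412.46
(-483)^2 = 233289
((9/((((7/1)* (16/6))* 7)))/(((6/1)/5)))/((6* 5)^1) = 3/1568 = 0.00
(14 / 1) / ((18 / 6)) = 14 / 3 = 4.67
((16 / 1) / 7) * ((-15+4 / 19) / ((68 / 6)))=-6744 / 2261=-2.98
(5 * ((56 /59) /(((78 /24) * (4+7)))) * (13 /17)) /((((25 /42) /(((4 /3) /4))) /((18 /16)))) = 3528 /55165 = 0.06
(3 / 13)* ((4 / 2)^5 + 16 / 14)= 696 / 91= 7.65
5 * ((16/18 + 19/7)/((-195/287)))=-9307/351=-26.52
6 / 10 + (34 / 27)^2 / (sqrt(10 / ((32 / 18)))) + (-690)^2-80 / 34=2312 *sqrt(10) / 10935 + 40468351 / 85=476098.92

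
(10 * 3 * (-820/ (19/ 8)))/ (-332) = 49200/ 1577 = 31.20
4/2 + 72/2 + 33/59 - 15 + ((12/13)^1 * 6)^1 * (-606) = -2556218/767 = -3332.75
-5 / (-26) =5 / 26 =0.19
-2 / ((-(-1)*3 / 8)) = -16 / 3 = -5.33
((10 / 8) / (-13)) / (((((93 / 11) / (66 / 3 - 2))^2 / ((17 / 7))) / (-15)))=5142500 / 262353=19.60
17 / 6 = 2.83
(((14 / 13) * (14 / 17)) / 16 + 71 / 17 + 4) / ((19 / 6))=1149 / 442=2.60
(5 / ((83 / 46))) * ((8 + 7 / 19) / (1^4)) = 36570 / 1577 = 23.19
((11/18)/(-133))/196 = -11/469224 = -0.00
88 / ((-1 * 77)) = -8 / 7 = -1.14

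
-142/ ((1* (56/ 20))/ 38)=-13490/ 7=-1927.14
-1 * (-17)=17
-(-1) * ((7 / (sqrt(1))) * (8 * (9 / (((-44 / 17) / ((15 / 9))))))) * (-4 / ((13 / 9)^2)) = 1156680 / 1859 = 622.21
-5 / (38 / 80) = -200 / 19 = -10.53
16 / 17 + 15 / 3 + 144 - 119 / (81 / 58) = 64.73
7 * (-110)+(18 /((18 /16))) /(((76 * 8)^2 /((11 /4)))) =-71160309 /92416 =-770.00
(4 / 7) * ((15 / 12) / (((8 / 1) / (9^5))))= 295245 / 56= 5272.23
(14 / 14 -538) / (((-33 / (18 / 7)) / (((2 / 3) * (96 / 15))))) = 68736 / 385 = 178.54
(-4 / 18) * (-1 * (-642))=-428 / 3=-142.67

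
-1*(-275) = 275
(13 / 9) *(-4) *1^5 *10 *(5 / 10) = -28.89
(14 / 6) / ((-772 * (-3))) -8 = -55577 / 6948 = -8.00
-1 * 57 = -57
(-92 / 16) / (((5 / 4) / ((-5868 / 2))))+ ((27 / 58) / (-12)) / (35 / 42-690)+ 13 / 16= 25896291899 / 1918640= 13497.21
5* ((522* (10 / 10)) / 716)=3.65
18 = 18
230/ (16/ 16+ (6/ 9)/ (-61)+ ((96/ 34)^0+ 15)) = 42090/ 3109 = 13.54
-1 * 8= -8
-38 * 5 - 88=-278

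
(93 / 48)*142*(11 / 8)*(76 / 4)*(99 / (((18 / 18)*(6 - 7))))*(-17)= 774195147 / 64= 12096799.17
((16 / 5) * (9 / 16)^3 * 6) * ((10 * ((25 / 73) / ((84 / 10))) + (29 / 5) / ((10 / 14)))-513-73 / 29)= -1732.48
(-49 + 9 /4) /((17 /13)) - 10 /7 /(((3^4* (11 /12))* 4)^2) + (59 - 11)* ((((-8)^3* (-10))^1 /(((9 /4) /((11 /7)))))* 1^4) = 171606.15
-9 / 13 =-0.69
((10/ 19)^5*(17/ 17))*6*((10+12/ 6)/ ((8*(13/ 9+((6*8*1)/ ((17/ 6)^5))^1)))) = 11500841700000/ 54021975467927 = 0.21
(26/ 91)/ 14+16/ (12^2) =58/ 441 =0.13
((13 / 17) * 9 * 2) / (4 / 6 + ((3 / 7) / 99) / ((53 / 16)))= 477477 / 23171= 20.61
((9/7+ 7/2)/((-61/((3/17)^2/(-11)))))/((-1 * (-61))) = 603/165606826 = 0.00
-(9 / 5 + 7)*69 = -3036 / 5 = -607.20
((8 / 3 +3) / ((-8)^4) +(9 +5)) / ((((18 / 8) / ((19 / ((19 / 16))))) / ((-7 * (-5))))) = 3484.79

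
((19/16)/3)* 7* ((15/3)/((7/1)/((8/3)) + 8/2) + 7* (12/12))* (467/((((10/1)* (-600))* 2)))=-8509207/10176000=-0.84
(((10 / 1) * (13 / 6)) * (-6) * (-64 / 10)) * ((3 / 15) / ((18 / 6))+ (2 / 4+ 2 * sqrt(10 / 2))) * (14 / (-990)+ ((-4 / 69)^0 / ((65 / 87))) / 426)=-643264 * sqrt(5) / 35145 - 2733872 / 527175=-46.11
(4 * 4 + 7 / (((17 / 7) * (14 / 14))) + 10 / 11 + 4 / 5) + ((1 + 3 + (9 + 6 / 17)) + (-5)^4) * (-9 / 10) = -517921 / 935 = -553.93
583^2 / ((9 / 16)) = 5438224 / 9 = 604247.11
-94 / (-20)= 47 / 10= 4.70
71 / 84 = 0.85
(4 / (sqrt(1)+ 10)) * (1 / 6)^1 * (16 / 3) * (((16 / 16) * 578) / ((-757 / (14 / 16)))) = -16184 / 74943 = -0.22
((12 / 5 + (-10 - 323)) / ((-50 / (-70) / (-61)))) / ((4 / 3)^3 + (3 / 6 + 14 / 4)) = 19057437 / 4300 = 4431.96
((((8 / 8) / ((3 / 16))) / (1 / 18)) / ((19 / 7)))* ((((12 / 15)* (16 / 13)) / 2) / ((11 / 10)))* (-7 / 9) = -12.31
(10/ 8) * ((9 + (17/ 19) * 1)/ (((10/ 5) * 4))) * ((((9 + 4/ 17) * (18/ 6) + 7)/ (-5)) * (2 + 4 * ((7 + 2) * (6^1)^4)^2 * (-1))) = 3772635872215/ 646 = 5839993610.24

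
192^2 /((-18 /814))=-1667072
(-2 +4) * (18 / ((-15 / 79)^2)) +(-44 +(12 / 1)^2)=27464 / 25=1098.56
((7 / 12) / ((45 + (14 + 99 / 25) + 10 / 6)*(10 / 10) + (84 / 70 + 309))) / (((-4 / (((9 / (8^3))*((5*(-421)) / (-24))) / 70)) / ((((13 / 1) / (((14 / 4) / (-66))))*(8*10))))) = 67728375 / 403013632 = 0.17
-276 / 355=-0.78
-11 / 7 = -1.57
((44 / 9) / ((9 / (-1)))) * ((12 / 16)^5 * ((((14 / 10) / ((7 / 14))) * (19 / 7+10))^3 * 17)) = -98871.90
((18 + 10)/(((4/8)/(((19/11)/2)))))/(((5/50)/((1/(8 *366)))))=665/4026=0.17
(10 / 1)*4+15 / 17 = 695 / 17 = 40.88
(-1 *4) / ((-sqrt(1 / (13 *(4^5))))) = 461.51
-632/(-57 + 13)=158/11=14.36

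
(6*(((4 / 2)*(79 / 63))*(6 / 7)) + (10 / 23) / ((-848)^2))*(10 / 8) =16.12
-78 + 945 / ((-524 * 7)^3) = -549901043463 / 7050013376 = -78.00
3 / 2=1.50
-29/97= -0.30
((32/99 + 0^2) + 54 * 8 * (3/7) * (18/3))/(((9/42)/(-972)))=-5040314.18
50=50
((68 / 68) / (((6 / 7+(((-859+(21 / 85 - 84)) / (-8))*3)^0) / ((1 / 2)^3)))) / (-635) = -7 / 66040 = -0.00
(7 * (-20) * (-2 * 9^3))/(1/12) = 2449440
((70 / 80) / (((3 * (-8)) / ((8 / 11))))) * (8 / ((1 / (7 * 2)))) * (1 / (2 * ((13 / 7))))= -343 / 429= -0.80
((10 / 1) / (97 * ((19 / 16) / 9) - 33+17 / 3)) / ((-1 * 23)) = 1440 / 48139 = 0.03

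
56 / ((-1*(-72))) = 7 / 9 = 0.78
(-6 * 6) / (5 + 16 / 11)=-396 / 71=-5.58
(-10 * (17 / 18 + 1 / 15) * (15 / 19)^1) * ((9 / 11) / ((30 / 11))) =-91 / 38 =-2.39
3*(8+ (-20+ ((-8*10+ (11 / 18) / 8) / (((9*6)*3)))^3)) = -153864383547853 / 4231664861184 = -36.36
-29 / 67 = -0.43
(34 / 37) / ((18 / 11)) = 187 / 333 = 0.56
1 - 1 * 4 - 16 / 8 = -5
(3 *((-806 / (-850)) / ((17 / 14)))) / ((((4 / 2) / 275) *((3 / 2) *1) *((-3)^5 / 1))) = -62062 / 70227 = -0.88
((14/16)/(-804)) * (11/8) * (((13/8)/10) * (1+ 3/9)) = -1001/3087360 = -0.00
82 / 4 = 41 / 2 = 20.50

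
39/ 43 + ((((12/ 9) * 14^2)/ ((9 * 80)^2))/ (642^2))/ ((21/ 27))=173603477101/ 191408961600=0.91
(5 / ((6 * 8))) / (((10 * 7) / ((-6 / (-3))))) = 1 / 336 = 0.00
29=29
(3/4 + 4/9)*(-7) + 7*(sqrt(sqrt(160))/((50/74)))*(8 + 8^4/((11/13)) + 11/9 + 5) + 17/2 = 178885.36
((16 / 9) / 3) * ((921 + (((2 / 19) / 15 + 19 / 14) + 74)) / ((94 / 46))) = 731490712 / 2531655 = 288.94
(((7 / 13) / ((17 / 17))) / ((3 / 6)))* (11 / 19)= 154 / 247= 0.62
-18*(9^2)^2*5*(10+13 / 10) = -6672537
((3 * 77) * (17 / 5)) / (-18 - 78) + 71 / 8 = 111 / 160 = 0.69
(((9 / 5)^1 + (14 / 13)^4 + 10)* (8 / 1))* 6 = 90104592 / 142805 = 630.96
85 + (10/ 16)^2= 5465/ 64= 85.39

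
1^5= 1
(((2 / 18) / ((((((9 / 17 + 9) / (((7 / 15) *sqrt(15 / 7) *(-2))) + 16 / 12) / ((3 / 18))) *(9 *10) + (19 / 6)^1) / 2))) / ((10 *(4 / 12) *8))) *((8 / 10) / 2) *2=-892296 *sqrt(105) / 4975172214085 - 8777797 / 24875861070425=-0.00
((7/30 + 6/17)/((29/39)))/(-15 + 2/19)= -73853/1395190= -0.05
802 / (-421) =-802 / 421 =-1.90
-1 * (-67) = 67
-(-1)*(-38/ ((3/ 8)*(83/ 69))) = -6992/ 83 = -84.24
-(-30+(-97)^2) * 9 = -84411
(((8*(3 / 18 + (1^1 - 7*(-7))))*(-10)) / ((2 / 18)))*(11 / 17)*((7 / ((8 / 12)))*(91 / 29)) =-379639260 / 493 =-770059.35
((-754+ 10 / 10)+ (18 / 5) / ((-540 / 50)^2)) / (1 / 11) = -1341791 / 162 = -8282.66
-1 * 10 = -10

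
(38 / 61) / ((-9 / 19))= -722 / 549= -1.32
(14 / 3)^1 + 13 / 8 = 151 / 24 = 6.29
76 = 76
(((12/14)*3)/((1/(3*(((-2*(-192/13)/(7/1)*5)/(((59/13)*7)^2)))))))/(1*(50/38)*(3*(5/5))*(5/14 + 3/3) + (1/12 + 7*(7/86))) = 695485440/25920176947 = 0.03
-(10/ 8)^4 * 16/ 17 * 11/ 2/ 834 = -6875/ 453696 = -0.02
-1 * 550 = -550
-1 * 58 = -58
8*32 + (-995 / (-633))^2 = 103566409 / 400689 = 258.47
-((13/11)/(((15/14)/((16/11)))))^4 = -71906058305536/10851918350625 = -6.63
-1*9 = -9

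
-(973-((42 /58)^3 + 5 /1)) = -23599291 /24389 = -967.62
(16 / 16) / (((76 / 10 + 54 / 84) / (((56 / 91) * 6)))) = 3360 / 7501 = 0.45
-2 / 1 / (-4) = 1 / 2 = 0.50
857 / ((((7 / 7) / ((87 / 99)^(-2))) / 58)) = 64363.66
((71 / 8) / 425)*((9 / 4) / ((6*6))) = 71 / 54400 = 0.00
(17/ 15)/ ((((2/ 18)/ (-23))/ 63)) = -14779.80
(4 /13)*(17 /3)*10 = 680 /39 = 17.44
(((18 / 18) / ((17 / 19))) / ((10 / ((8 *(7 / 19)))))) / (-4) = -7 / 85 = -0.08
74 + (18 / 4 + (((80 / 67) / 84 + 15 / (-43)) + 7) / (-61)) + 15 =689328383 / 7381122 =93.39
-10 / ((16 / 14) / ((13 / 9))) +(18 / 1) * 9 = 5377 / 36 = 149.36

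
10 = 10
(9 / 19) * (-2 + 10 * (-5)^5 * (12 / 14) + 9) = -1687059 / 133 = -12684.65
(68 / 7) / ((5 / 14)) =136 / 5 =27.20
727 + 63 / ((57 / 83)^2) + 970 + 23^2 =2359.58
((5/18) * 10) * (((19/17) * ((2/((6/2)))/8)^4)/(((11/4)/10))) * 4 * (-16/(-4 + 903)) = -4750/122554377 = -0.00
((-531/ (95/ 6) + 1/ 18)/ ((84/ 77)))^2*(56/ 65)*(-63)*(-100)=19434704727361/ 3801330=5112606.57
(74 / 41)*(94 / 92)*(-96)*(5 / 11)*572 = -43405440 / 943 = -46029.10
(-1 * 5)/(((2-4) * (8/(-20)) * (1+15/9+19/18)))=-225/134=-1.68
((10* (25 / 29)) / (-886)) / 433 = -125 / 5562751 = -0.00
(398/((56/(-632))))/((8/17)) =-267257/28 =-9544.89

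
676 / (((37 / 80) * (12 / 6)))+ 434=43098 / 37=1164.81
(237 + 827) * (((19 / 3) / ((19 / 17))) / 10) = 602.93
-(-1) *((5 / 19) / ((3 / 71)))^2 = 126025 / 3249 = 38.79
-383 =-383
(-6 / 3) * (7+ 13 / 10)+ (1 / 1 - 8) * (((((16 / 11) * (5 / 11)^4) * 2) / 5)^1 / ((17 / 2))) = -227522961 / 13689335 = -16.62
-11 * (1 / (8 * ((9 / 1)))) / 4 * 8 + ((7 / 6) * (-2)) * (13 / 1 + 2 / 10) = -5599 / 180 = -31.11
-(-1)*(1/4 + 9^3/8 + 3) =755/8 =94.38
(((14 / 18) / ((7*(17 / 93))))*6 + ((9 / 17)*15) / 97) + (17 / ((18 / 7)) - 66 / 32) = 1965551 / 237456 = 8.28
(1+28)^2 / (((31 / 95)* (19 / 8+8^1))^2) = 485761600 / 6620329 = 73.37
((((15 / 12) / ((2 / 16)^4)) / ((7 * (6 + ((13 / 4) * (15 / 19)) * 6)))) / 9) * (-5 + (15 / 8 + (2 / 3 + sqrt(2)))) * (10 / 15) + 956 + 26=389120 * sqrt(2) / 153657 + 449803762 / 460971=979.36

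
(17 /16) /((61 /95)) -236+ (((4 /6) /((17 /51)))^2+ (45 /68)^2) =-16212147 /70516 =-229.91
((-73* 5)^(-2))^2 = 1/ 17748900625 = 0.00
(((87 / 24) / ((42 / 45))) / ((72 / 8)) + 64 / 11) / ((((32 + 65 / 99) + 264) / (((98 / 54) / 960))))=161693 / 4059970560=0.00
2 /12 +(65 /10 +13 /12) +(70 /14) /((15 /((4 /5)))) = 481 /60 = 8.02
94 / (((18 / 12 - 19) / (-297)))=55836 / 35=1595.31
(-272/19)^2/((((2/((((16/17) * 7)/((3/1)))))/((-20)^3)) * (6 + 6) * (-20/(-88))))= -2144665600/3249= -660100.22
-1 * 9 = -9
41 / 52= 0.79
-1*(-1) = 1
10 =10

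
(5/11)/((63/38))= 190/693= 0.27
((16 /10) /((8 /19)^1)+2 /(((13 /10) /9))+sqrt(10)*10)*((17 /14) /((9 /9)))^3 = 5635211 /178360+24565*sqrt(10) /1372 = 88.21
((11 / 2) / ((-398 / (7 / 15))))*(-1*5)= 77 / 2388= 0.03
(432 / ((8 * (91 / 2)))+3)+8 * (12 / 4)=2565 / 91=28.19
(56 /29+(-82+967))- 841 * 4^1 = -71835 /29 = -2477.07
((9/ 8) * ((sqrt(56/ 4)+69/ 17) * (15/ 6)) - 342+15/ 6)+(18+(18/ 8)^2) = -41483/ 136+45 * sqrt(14)/ 16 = -294.50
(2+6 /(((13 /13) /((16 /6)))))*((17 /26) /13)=153 /169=0.91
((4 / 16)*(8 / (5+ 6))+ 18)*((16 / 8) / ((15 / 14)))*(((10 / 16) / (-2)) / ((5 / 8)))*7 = -3920 / 33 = -118.79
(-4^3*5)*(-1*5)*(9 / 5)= 2880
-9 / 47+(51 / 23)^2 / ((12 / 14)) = 275721 / 49726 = 5.54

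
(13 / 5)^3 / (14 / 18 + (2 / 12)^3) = 2808 / 125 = 22.46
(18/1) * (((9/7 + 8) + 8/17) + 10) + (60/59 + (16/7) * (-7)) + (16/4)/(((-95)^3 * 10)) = 10252344482208/30098149375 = 340.63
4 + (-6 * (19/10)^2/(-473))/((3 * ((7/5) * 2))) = 265241/66220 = 4.01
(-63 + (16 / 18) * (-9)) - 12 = -83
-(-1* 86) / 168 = 43 / 84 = 0.51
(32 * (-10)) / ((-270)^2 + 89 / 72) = -23040 / 5248889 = -0.00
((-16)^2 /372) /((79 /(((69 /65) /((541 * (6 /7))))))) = 5152 /258357255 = 0.00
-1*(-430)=430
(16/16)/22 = 1/22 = 0.05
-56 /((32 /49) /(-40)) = 3430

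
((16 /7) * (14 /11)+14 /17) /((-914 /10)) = -3490 /85459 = -0.04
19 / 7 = 2.71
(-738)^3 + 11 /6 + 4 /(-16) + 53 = -4823366609 /12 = -401947217.42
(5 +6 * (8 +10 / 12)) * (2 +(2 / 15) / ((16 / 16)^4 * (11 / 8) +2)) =47908 / 405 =118.29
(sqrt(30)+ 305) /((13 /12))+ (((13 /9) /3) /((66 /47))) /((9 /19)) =12* sqrt(30) /13+ 58849997 /208494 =287.32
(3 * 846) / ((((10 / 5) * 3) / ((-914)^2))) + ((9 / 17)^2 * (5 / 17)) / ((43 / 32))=74653122680532 / 211259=353372508.06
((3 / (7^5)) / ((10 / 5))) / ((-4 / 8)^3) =-0.00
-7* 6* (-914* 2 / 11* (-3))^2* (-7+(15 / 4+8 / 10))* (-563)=-8711414252856 / 605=-14399031822.90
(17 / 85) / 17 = 1 / 85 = 0.01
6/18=1/3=0.33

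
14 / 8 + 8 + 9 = 75 / 4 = 18.75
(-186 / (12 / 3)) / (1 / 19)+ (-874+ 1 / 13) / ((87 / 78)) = -96687 / 58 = -1667.02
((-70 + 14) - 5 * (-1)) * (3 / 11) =-13.91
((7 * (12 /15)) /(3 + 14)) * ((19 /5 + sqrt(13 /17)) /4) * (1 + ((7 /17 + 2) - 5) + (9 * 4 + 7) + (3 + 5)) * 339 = 398664 * sqrt(221) /4913 + 7574616 /1445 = 6448.25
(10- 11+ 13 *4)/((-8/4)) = -51/2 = -25.50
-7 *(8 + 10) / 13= -126 / 13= -9.69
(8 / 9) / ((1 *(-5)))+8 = 352 / 45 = 7.82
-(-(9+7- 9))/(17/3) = 21/17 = 1.24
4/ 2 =2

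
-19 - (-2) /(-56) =-533 /28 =-19.04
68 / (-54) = -34 / 27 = -1.26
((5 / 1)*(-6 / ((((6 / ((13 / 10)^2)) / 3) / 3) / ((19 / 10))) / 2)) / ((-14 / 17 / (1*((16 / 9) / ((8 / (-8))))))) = -54587 / 350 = -155.96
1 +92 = 93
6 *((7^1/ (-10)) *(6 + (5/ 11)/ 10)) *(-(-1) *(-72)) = 100548/ 55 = 1828.15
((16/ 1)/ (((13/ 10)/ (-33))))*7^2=-258720/ 13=-19901.54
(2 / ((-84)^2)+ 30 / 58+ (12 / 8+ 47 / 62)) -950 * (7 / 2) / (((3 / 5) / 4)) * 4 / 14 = -6330.56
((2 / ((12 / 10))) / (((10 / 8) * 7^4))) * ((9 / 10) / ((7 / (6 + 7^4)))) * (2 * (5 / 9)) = 9628 / 50421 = 0.19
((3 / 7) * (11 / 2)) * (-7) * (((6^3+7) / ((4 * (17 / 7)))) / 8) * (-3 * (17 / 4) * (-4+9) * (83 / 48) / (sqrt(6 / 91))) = 7125965 * sqrt(546) / 8192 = 20325.91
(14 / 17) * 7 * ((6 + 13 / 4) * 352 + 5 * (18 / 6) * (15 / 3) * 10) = 23093.41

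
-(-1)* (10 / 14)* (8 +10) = 12.86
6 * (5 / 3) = 10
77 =77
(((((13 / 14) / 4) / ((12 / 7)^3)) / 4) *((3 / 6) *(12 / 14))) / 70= 13 / 184320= 0.00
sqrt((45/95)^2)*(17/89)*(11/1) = 1683/1691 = 1.00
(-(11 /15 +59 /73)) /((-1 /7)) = 11816 /1095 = 10.79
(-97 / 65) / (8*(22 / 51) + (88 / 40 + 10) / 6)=-0.27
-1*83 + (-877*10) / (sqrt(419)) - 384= -467 - 8770*sqrt(419) / 419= -895.44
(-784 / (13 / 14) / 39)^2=120472576 / 257049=468.68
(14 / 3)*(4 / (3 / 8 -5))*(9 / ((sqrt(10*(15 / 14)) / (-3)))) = 1344*sqrt(21) / 185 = 33.29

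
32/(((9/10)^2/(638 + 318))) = 3059200/81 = 37767.90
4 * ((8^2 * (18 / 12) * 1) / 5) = 384 / 5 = 76.80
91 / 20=4.55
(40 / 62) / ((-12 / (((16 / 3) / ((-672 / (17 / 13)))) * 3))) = 85 / 50778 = 0.00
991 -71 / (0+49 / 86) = 42453 / 49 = 866.39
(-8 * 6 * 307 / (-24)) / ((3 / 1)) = 614 / 3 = 204.67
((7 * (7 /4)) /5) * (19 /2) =931 /40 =23.28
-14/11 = -1.27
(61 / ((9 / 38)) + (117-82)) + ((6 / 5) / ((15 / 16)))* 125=4073 / 9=452.56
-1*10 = -10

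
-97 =-97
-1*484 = -484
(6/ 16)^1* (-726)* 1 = -272.25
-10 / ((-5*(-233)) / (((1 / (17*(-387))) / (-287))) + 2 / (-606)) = -1515 / 333257814067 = -0.00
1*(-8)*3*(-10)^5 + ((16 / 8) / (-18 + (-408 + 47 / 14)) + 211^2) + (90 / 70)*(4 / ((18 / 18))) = 101249828115 / 41419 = 2444526.14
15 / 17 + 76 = 1307 / 17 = 76.88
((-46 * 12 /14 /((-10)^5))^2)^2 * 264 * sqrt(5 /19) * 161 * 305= 1049465035179 * sqrt(95) /63642578125000000000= 0.00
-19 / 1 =-19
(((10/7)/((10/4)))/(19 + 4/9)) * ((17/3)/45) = 68/18375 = 0.00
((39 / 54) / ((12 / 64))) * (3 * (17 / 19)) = 1768 / 171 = 10.34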